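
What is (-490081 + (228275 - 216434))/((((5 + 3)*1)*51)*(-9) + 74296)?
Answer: -14945/2207 ≈ -6.7716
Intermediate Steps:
(-490081 + (228275 - 216434))/((((5 + 3)*1)*51)*(-9) + 74296) = (-490081 + 11841)/(((8*1)*51)*(-9) + 74296) = -478240/((8*51)*(-9) + 74296) = -478240/(408*(-9) + 74296) = -478240/(-3672 + 74296) = -478240/70624 = -478240*1/70624 = -14945/2207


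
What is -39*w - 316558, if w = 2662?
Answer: -420376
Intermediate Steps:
-39*w - 316558 = -39*2662 - 316558 = -103818 - 316558 = -420376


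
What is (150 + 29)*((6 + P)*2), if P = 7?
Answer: 4654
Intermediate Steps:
(150 + 29)*((6 + P)*2) = (150 + 29)*((6 + 7)*2) = 179*(13*2) = 179*26 = 4654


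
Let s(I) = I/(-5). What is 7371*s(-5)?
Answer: 7371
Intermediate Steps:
s(I) = -I/5 (s(I) = I*(-⅕) = -I/5)
7371*s(-5) = 7371*(-⅕*(-5)) = 7371*1 = 7371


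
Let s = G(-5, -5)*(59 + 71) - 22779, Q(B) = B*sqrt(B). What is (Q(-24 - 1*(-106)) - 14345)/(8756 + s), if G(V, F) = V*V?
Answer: 755/567 - 82*sqrt(82)/10773 ≈ 1.2626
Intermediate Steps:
G(V, F) = V**2
Q(B) = B**(3/2)
s = -19529 (s = (-5)**2*(59 + 71) - 22779 = 25*130 - 22779 = 3250 - 22779 = -19529)
(Q(-24 - 1*(-106)) - 14345)/(8756 + s) = ((-24 - 1*(-106))**(3/2) - 14345)/(8756 - 19529) = ((-24 + 106)**(3/2) - 14345)/(-10773) = (82**(3/2) - 14345)*(-1/10773) = (82*sqrt(82) - 14345)*(-1/10773) = (-14345 + 82*sqrt(82))*(-1/10773) = 755/567 - 82*sqrt(82)/10773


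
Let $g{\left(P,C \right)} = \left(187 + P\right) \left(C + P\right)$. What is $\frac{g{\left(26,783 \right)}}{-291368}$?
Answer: $- \frac{172317}{291368} \approx -0.59141$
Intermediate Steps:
$\frac{g{\left(26,783 \right)}}{-291368} = \frac{26^{2} + 187 \cdot 783 + 187 \cdot 26 + 783 \cdot 26}{-291368} = \left(676 + 146421 + 4862 + 20358\right) \left(- \frac{1}{291368}\right) = 172317 \left(- \frac{1}{291368}\right) = - \frac{172317}{291368}$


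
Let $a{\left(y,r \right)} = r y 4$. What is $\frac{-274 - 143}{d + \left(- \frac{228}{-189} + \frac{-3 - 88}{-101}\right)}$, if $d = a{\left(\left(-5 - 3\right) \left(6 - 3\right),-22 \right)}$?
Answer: $- \frac{2653371}{13452065} \approx -0.19725$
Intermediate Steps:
$a{\left(y,r \right)} = 4 r y$
$d = 2112$ ($d = 4 \left(-22\right) \left(-5 - 3\right) \left(6 - 3\right) = 4 \left(-22\right) \left(-5 - 3\right) 3 = 4 \left(-22\right) \left(\left(-8\right) 3\right) = 4 \left(-22\right) \left(-24\right) = 2112$)
$\frac{-274 - 143}{d + \left(- \frac{228}{-189} + \frac{-3 - 88}{-101}\right)} = \frac{-274 - 143}{2112 + \left(- \frac{228}{-189} + \frac{-3 - 88}{-101}\right)} = - \frac{417}{2112 - - \frac{13409}{6363}} = - \frac{417}{2112 + \left(\frac{76}{63} + \frac{91}{101}\right)} = - \frac{417}{2112 + \frac{13409}{6363}} = - \frac{417}{\frac{13452065}{6363}} = \left(-417\right) \frac{6363}{13452065} = - \frac{2653371}{13452065}$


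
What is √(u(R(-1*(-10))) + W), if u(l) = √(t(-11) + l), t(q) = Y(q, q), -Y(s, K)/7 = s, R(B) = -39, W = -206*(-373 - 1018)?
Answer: √(286546 + √38) ≈ 535.31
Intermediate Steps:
W = 286546 (W = -206*(-1391) = 286546)
Y(s, K) = -7*s
t(q) = -7*q
u(l) = √(77 + l) (u(l) = √(-7*(-11) + l) = √(77 + l))
√(u(R(-1*(-10))) + W) = √(√(77 - 39) + 286546) = √(√38 + 286546) = √(286546 + √38)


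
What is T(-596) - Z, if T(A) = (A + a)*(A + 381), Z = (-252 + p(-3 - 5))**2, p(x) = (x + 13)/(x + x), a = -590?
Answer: 48980071/256 ≈ 1.9133e+5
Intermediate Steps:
p(x) = (13 + x)/(2*x) (p(x) = (13 + x)/((2*x)) = (13 + x)*(1/(2*x)) = (13 + x)/(2*x))
Z = 16297369/256 (Z = (-252 + (13 + (-3 - 5))/(2*(-3 - 5)))**2 = (-252 + (1/2)*(13 - 8)/(-8))**2 = (-252 + (1/2)*(-1/8)*5)**2 = (-252 - 5/16)**2 = (-4037/16)**2 = 16297369/256 ≈ 63662.)
T(A) = (-590 + A)*(381 + A) (T(A) = (A - 590)*(A + 381) = (-590 + A)*(381 + A))
T(-596) - Z = (-224790 + (-596)**2 - 209*(-596)) - 1*16297369/256 = (-224790 + 355216 + 124564) - 16297369/256 = 254990 - 16297369/256 = 48980071/256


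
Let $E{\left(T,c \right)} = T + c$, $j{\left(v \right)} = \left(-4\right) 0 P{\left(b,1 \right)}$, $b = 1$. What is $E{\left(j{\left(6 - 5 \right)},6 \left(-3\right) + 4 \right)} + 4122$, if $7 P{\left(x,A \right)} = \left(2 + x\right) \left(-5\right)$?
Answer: $4108$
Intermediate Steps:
$P{\left(x,A \right)} = - \frac{10}{7} - \frac{5 x}{7}$ ($P{\left(x,A \right)} = \frac{\left(2 + x\right) \left(-5\right)}{7} = \frac{-10 - 5 x}{7} = - \frac{10}{7} - \frac{5 x}{7}$)
$j{\left(v \right)} = 0$ ($j{\left(v \right)} = \left(-4\right) 0 \left(- \frac{10}{7} - \frac{5}{7}\right) = 0 \left(- \frac{10}{7} - \frac{5}{7}\right) = 0 \left(- \frac{15}{7}\right) = 0$)
$E{\left(j{\left(6 - 5 \right)},6 \left(-3\right) + 4 \right)} + 4122 = \left(0 + \left(6 \left(-3\right) + 4\right)\right) + 4122 = \left(0 + \left(-18 + 4\right)\right) + 4122 = \left(0 - 14\right) + 4122 = -14 + 4122 = 4108$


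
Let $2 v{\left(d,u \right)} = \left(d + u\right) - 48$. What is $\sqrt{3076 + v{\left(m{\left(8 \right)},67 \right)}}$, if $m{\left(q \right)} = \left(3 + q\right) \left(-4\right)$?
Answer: $\frac{\sqrt{12254}}{2} \approx 55.349$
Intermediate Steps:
$m{\left(q \right)} = -12 - 4 q$
$v{\left(d,u \right)} = -24 + \frac{d}{2} + \frac{u}{2}$ ($v{\left(d,u \right)} = \frac{\left(d + u\right) - 48}{2} = \frac{-48 + d + u}{2} = -24 + \frac{d}{2} + \frac{u}{2}$)
$\sqrt{3076 + v{\left(m{\left(8 \right)},67 \right)}} = \sqrt{3076 + \left(-24 + \frac{-12 - 32}{2} + \frac{1}{2} \cdot 67\right)} = \sqrt{3076 + \left(-24 + \frac{-12 - 32}{2} + \frac{67}{2}\right)} = \sqrt{3076 + \left(-24 + \frac{1}{2} \left(-44\right) + \frac{67}{2}\right)} = \sqrt{3076 - \frac{25}{2}} = \sqrt{\frac{6127}{2}} = \frac{\sqrt{12254}}{2}$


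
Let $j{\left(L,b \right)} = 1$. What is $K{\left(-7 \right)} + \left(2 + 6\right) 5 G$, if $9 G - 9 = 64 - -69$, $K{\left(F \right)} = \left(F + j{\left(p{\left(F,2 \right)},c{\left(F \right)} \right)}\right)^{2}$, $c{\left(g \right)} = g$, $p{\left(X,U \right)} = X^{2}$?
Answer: $\frac{6004}{9} \approx 667.11$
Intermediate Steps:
$K{\left(F \right)} = \left(1 + F\right)^{2}$ ($K{\left(F \right)} = \left(F + 1\right)^{2} = \left(1 + F\right)^{2}$)
$G = \frac{142}{9}$ ($G = 1 + \frac{64 - -69}{9} = 1 + \frac{64 + 69}{9} = 1 + \frac{1}{9} \cdot 133 = 1 + \frac{133}{9} = \frac{142}{9} \approx 15.778$)
$K{\left(-7 \right)} + \left(2 + 6\right) 5 G = \left(1 - 7\right)^{2} + \left(2 + 6\right) 5 \cdot \frac{142}{9} = \left(-6\right)^{2} + 8 \cdot 5 \cdot \frac{142}{9} = 36 + 40 \cdot \frac{142}{9} = 36 + \frac{5680}{9} = \frac{6004}{9}$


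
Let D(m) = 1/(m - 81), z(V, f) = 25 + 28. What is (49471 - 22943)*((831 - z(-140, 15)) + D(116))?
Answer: 722383968/35 ≈ 2.0640e+7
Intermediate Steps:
z(V, f) = 53
D(m) = 1/(-81 + m)
(49471 - 22943)*((831 - z(-140, 15)) + D(116)) = (49471 - 22943)*((831 - 1*53) + 1/(-81 + 116)) = 26528*((831 - 53) + 1/35) = 26528*(778 + 1/35) = 26528*(27231/35) = 722383968/35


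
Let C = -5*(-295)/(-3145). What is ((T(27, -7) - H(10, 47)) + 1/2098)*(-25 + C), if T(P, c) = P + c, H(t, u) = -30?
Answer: -840257010/659821 ≈ -1273.5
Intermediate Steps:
C = -295/629 (C = 1475*(-1/3145) = -295/629 ≈ -0.46900)
((T(27, -7) - H(10, 47)) + 1/2098)*(-25 + C) = (((27 - 7) - 1*(-30)) + 1/2098)*(-25 - 295/629) = ((20 + 30) + 1/2098)*(-16020/629) = (50 + 1/2098)*(-16020/629) = (104901/2098)*(-16020/629) = -840257010/659821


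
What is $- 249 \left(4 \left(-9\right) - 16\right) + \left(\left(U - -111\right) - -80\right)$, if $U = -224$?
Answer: $12915$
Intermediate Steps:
$- 249 \left(4 \left(-9\right) - 16\right) + \left(\left(U - -111\right) - -80\right) = - 249 \left(4 \left(-9\right) - 16\right) - 33 = - 249 \left(-36 - 16\right) + \left(\left(-224 + 111\right) + 80\right) = \left(-249\right) \left(-52\right) + \left(-113 + 80\right) = 12948 - 33 = 12915$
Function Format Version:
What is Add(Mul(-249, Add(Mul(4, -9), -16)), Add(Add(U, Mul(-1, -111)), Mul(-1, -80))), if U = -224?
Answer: 12915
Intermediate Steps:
Add(Mul(-249, Add(Mul(4, -9), -16)), Add(Add(U, Mul(-1, -111)), Mul(-1, -80))) = Add(Mul(-249, Add(Mul(4, -9), -16)), Add(Add(-224, Mul(-1, -111)), Mul(-1, -80))) = Add(Mul(-249, Add(-36, -16)), Add(Add(-224, 111), 80)) = Add(Mul(-249, -52), Add(-113, 80)) = Add(12948, -33) = 12915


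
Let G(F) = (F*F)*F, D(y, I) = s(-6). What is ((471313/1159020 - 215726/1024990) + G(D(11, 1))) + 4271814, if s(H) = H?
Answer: 101491798523884475/23759678196 ≈ 4.2716e+6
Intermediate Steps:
D(y, I) = -6
G(F) = F³ (G(F) = F²*F = F³)
((471313/1159020 - 215726/1024990) + G(D(11, 1))) + 4271814 = ((471313/1159020 - 215726/1024990) + (-6)³) + 4271814 = ((471313*(1/1159020) - 215726*1/1024990) - 216) + 4271814 = ((471313/1159020 - 107863/512495) - 216) + 4271814 = (4661207267/23759678196 - 216) + 4271814 = -5127429283069/23759678196 + 4271814 = 101491798523884475/23759678196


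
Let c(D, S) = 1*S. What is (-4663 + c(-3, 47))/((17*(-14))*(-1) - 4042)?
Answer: 1154/951 ≈ 1.2135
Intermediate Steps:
c(D, S) = S
(-4663 + c(-3, 47))/((17*(-14))*(-1) - 4042) = (-4663 + 47)/((17*(-14))*(-1) - 4042) = -4616/(-238*(-1) - 4042) = -4616/(238 - 4042) = -4616/(-3804) = -4616*(-1/3804) = 1154/951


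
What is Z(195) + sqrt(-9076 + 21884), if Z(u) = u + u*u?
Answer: 38220 + 2*sqrt(3202) ≈ 38333.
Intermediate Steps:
Z(u) = u + u**2
Z(195) + sqrt(-9076 + 21884) = 195*(1 + 195) + sqrt(-9076 + 21884) = 195*196 + sqrt(12808) = 38220 + 2*sqrt(3202)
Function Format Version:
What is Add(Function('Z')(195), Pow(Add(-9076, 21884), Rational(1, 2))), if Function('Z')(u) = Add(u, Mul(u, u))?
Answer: Add(38220, Mul(2, Pow(3202, Rational(1, 2)))) ≈ 38333.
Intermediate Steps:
Function('Z')(u) = Add(u, Pow(u, 2))
Add(Function('Z')(195), Pow(Add(-9076, 21884), Rational(1, 2))) = Add(Mul(195, Add(1, 195)), Pow(Add(-9076, 21884), Rational(1, 2))) = Add(Mul(195, 196), Pow(12808, Rational(1, 2))) = Add(38220, Mul(2, Pow(3202, Rational(1, 2))))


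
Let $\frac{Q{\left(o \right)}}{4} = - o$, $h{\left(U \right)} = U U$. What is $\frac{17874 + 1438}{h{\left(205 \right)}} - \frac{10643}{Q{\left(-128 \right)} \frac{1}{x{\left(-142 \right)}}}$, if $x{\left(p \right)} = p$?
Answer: $\frac{31761261197}{10758400} \approx 2952.2$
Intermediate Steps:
$h{\left(U \right)} = U^{2}$
$Q{\left(o \right)} = - 4 o$ ($Q{\left(o \right)} = 4 \left(- o\right) = - 4 o$)
$\frac{17874 + 1438}{h{\left(205 \right)}} - \frac{10643}{Q{\left(-128 \right)} \frac{1}{x{\left(-142 \right)}}} = \frac{17874 + 1438}{205^{2}} - \frac{10643}{\left(-4\right) \left(-128\right) \frac{1}{-142}} = \frac{19312}{42025} - \frac{10643}{512 \left(- \frac{1}{142}\right)} = 19312 \cdot \frac{1}{42025} - \frac{10643}{- \frac{256}{71}} = \frac{19312}{42025} - - \frac{755653}{256} = \frac{19312}{42025} + \frac{755653}{256} = \frac{31761261197}{10758400}$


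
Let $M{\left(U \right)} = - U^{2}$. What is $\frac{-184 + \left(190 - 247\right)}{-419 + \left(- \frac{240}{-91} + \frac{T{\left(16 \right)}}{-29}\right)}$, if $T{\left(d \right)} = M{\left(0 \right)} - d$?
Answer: $\frac{635999}{1097325} \approx 0.57959$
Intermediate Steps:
$T{\left(d \right)} = - d$ ($T{\left(d \right)} = - 0^{2} - d = \left(-1\right) 0 - d = 0 - d = - d$)
$\frac{-184 + \left(190 - 247\right)}{-419 + \left(- \frac{240}{-91} + \frac{T{\left(16 \right)}}{-29}\right)} = \frac{-184 + \left(190 - 247\right)}{-419 + \left(- \frac{240}{-91} + \frac{\left(-1\right) 16}{-29}\right)} = \frac{-184 + \left(190 - 247\right)}{-419 - - \frac{8416}{2639}} = \frac{-184 - 57}{-419 + \left(\frac{240}{91} + \frac{16}{29}\right)} = - \frac{241}{-419 + \frac{8416}{2639}} = - \frac{241}{- \frac{1097325}{2639}} = \left(-241\right) \left(- \frac{2639}{1097325}\right) = \frac{635999}{1097325}$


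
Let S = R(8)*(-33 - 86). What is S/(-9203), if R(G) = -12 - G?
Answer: -2380/9203 ≈ -0.25861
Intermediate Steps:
S = 2380 (S = (-12 - 1*8)*(-33 - 86) = (-12 - 8)*(-119) = -20*(-119) = 2380)
S/(-9203) = 2380/(-9203) = 2380*(-1/9203) = -2380/9203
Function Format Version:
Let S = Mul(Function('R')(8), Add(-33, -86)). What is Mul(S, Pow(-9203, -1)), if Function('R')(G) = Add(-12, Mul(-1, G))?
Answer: Rational(-2380, 9203) ≈ -0.25861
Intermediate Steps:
S = 2380 (S = Mul(Add(-12, Mul(-1, 8)), Add(-33, -86)) = Mul(Add(-12, -8), -119) = Mul(-20, -119) = 2380)
Mul(S, Pow(-9203, -1)) = Mul(2380, Pow(-9203, -1)) = Mul(2380, Rational(-1, 9203)) = Rational(-2380, 9203)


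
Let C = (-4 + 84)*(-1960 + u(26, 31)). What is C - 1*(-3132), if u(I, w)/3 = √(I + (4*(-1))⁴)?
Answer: -153668 + 240*√282 ≈ -1.4964e+5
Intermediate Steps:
u(I, w) = 3*√(256 + I) (u(I, w) = 3*√(I + (4*(-1))⁴) = 3*√(I + (-4)⁴) = 3*√(I + 256) = 3*√(256 + I))
C = -156800 + 240*√282 (C = (-4 + 84)*(-1960 + 3*√(256 + 26)) = 80*(-1960 + 3*√282) = -156800 + 240*√282 ≈ -1.5277e+5)
C - 1*(-3132) = (-156800 + 240*√282) - 1*(-3132) = (-156800 + 240*√282) + 3132 = -153668 + 240*√282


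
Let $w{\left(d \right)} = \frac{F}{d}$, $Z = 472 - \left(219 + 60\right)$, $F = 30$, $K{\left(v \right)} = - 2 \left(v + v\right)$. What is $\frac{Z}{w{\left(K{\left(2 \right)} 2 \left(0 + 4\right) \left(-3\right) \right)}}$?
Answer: $\frac{6176}{5} \approx 1235.2$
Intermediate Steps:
$K{\left(v \right)} = - 4 v$ ($K{\left(v \right)} = - 2 \cdot 2 v = - 4 v$)
$Z = 193$ ($Z = 472 - 279 = 193$)
$w{\left(d \right)} = \frac{30}{d}$
$\frac{Z}{w{\left(K{\left(2 \right)} 2 \left(0 + 4\right) \left(-3\right) \right)}} = \frac{193}{30 \frac{1}{\left(-4\right) 2 \cdot 2 \left(0 + 4\right) \left(-3\right)}} = \frac{193}{30 \frac{1}{- 8 \cdot 2 \cdot 4 \left(-3\right)}} = \frac{193}{30 \frac{1}{\left(-8\right) 8 \left(-3\right)}} = \frac{193}{30 \frac{1}{\left(-64\right) \left(-3\right)}} = \frac{193}{30 \cdot \frac{1}{192}} = \frac{193}{\frac{5}{32}} = 193 \cdot \frac{32}{5} = \frac{6176}{5}$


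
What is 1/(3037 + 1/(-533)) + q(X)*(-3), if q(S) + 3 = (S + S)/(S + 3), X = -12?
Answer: 1619253/1618720 ≈ 1.0003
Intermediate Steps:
q(S) = -3 + 2*S/(3 + S) (q(S) = -3 + (S + S)/(S + 3) = -3 + (2*S)/(3 + S) = -3 + 2*S/(3 + S))
1/(3037 + 1/(-533)) + q(X)*(-3) = 1/(3037 + 1/(-533)) + ((-9 - 1*(-12))/(3 - 12))*(-3) = 1/(3037 - 1/533) + ((-9 + 12)/(-9))*(-3) = 1/(1618720/533) - ⅑*3*(-3) = 533/1618720 - ⅓*(-3) = 533/1618720 + 1 = 1619253/1618720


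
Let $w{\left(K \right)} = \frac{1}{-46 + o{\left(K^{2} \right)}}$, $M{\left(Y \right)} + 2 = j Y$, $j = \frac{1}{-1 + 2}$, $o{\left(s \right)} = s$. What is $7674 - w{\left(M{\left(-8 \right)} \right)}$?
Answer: $\frac{414395}{54} \approx 7674.0$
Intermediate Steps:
$j = 1$ ($j = 1^{-1} = 1$)
$M{\left(Y \right)} = -2 + Y$ ($M{\left(Y \right)} = -2 + 1 Y = -2 + Y$)
$w{\left(K \right)} = \frac{1}{-46 + K^{2}}$
$7674 - w{\left(M{\left(-8 \right)} \right)} = 7674 - \frac{1}{-46 + \left(-2 - 8\right)^{2}} = 7674 - \frac{1}{-46 + \left(-10\right)^{2}} = 7674 - \frac{1}{-46 + 100} = 7674 - \frac{1}{54} = \frac{414395}{54}$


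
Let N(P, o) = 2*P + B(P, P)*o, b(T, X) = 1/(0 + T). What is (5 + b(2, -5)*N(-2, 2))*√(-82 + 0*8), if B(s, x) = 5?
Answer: 8*I*√82 ≈ 72.443*I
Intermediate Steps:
b(T, X) = 1/T
N(P, o) = 2*P + 5*o
(5 + b(2, -5)*N(-2, 2))*√(-82 + 0*8) = (5 + (2*(-2) + 5*2)/2)*√(-82 + 0*8) = (5 + (-4 + 10)/2)*√(-82 + 0) = (5 + (½)*6)*√(-82) = (5 + 3)*(I*√82) = 8*(I*√82) = 8*I*√82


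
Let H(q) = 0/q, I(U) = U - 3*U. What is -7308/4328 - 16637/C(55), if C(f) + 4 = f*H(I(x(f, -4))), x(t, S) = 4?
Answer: 8996963/2164 ≈ 4157.6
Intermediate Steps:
I(U) = -2*U
H(q) = 0
C(f) = -4 (C(f) = -4 + f*0 = -4 + 0 = -4)
-7308/4328 - 16637/C(55) = -7308/4328 - 16637/(-4) = -7308*1/4328 - 16637*(-¼) = -1827/1082 + 16637/4 = 8996963/2164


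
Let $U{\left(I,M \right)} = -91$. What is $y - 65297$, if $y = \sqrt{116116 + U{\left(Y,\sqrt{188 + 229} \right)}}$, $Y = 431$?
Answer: $-65297 + 5 \sqrt{4641} \approx -64956.0$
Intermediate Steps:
$y = 5 \sqrt{4641}$ ($y = \sqrt{116116 - 91} = \sqrt{116025} = 5 \sqrt{4641} \approx 340.62$)
$y - 65297 = 5 \sqrt{4641} - 65297 = -65297 + 5 \sqrt{4641}$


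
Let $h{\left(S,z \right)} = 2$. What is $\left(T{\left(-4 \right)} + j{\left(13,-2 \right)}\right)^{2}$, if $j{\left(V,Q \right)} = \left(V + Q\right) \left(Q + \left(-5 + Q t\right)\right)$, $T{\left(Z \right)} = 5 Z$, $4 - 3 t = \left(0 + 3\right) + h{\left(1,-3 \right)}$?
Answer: $\frac{72361}{9} \approx 8040.1$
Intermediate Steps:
$t = - \frac{1}{3}$ ($t = \frac{4}{3} - \frac{\left(0 + 3\right) + 2}{3} = \frac{4}{3} - \frac{3 + 2}{3} = \frac{4}{3} - \frac{5}{3} = - \frac{1}{3} \approx -0.33333$)
$j{\left(V,Q \right)} = \left(-5 + \frac{2 Q}{3}\right) \left(Q + V\right)$ ($j{\left(V,Q \right)} = \left(V + Q\right) \left(Q + \left(-5 + Q \left(- \frac{1}{3}\right)\right)\right) = \left(Q + V\right) \left(Q - \left(5 + \frac{Q}{3}\right)\right) = \left(Q + V\right) \left(-5 + \frac{2 Q}{3}\right) = \left(-5 + \frac{2 Q}{3}\right) \left(Q + V\right)$)
$\left(T{\left(-4 \right)} + j{\left(13,-2 \right)}\right)^{2} = \left(5 \left(-4\right) + \left(\left(-5\right) \left(-2\right) - 65 + \frac{2 \left(-2\right)^{2}}{3} + \frac{2}{3} \left(-2\right) 13\right)\right)^{2} = \left(-20 + \left(10 - 65 + \frac{2}{3} \cdot 4 - \frac{52}{3}\right)\right)^{2} = \left(-20 + \left(10 - 65 + \frac{8}{3} - \frac{52}{3}\right)\right)^{2} = \left(-20 - \frac{209}{3}\right)^{2} = \left(- \frac{269}{3}\right)^{2} = \frac{72361}{9}$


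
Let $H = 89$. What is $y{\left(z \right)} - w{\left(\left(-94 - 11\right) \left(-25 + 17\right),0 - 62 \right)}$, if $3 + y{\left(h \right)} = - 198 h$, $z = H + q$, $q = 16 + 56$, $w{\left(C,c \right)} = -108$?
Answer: $-31773$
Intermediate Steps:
$q = 72$
$z = 161$ ($z = 89 + 72 = 161$)
$y{\left(h \right)} = -3 - 198 h$
$y{\left(z \right)} - w{\left(\left(-94 - 11\right) \left(-25 + 17\right),0 - 62 \right)} = \left(-3 - 31878\right) - -108 = \left(-3 - 31878\right) + 108 = -31881 + 108 = -31773$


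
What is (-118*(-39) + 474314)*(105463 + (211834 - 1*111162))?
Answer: 98721349660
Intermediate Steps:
(-118*(-39) + 474314)*(105463 + (211834 - 1*111162)) = (4602 + 474314)*(105463 + (211834 - 111162)) = 478916*(105463 + 100672) = 478916*206135 = 98721349660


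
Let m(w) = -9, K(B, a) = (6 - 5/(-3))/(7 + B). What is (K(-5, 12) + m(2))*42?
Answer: -217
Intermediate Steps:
K(B, a) = 23/(3*(7 + B)) (K(B, a) = (6 - 5*(-1/3))/(7 + B) = (6 + 5/3)/(7 + B) = 23/(3*(7 + B)))
(K(-5, 12) + m(2))*42 = (23/(3*(7 - 5)) - 9)*42 = ((23/3)/2 - 9)*42 = ((23/3)*(1/2) - 9)*42 = (23/6 - 9)*42 = -31/6*42 = -217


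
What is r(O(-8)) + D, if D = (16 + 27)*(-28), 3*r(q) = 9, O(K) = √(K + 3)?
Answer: -1201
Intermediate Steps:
O(K) = √(3 + K)
r(q) = 3 (r(q) = (⅓)*9 = 3)
D = -1204 (D = 43*(-28) = -1204)
r(O(-8)) + D = 3 - 1204 = -1201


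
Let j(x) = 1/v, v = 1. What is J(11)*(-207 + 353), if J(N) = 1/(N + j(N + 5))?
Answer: 73/6 ≈ 12.167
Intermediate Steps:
j(x) = 1 (j(x) = 1/1 = 1)
J(N) = 1/(1 + N) (J(N) = 1/(N + 1) = 1/(1 + N))
J(11)*(-207 + 353) = (-207 + 353)/(1 + 11) = 146/12 = (1/12)*146 = 73/6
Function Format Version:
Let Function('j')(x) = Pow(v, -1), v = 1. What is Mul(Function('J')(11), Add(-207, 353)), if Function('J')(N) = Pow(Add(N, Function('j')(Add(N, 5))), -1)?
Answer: Rational(73, 6) ≈ 12.167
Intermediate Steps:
Function('j')(x) = 1 (Function('j')(x) = Pow(1, -1) = 1)
Function('J')(N) = Pow(Add(1, N), -1) (Function('J')(N) = Pow(Add(N, 1), -1) = Pow(Add(1, N), -1))
Mul(Function('J')(11), Add(-207, 353)) = Mul(Pow(Add(1, 11), -1), Add(-207, 353)) = Mul(Pow(12, -1), 146) = Mul(Rational(1, 12), 146) = Rational(73, 6)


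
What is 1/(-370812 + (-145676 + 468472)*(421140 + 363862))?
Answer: 1/253395134780 ≈ 3.9464e-12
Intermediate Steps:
1/(-370812 + (-145676 + 468472)*(421140 + 363862)) = 1/(-370812 + 322796*785002) = 1/(-370812 + 253395505592) = 1/253395134780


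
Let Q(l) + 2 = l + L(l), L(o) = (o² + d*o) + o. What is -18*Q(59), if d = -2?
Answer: -62622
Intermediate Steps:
L(o) = o² - o (L(o) = (o² - 2*o) + o = o² - o)
Q(l) = -2 + l + l*(-1 + l) (Q(l) = -2 + (l + l*(-1 + l)) = -2 + l + l*(-1 + l))
-18*Q(59) = -18*(-2 + 59²) = -18*(-2 + 3481) = -18*3479 = -62622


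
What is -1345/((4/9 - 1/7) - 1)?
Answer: 84735/44 ≈ 1925.8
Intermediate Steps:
-1345/((4/9 - 1/7) - 1) = -1345/((4*(⅑) - 1*⅐) - 1) = -1345/((4/9 - ⅐) - 1) = -1345/(19/63 - 1) = -1345/(-44/63) = -63/44*(-1345) = 84735/44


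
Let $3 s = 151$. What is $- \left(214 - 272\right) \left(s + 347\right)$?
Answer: $\frac{69136}{3} \approx 23045.0$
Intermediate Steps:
$s = \frac{151}{3}$ ($s = \frac{1}{3} \cdot 151 = \frac{151}{3} \approx 50.333$)
$- \left(214 - 272\right) \left(s + 347\right) = - \left(214 - 272\right) \left(\frac{151}{3} + 347\right) = - \frac{\left(-58\right) 1192}{3} = \left(-1\right) \left(- \frac{69136}{3}\right) = \frac{69136}{3}$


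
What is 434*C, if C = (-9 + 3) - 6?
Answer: -5208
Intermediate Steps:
C = -12 (C = -6 - 6 = -12)
434*C = 434*(-12) = -5208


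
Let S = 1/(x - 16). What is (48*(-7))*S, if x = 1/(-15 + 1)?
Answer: 1568/75 ≈ 20.907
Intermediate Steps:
x = -1/14 (x = 1/(-14) = -1/14 ≈ -0.071429)
S = -14/225 (S = 1/(-1/14 - 16) = 1/(-225/14) = -14/225 ≈ -0.062222)
(48*(-7))*S = (48*(-7))*(-14/225) = -336*(-14/225) = 1568/75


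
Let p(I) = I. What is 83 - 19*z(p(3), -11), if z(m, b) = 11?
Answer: -126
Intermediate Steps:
83 - 19*z(p(3), -11) = 83 - 19*11 = 83 - 209 = -126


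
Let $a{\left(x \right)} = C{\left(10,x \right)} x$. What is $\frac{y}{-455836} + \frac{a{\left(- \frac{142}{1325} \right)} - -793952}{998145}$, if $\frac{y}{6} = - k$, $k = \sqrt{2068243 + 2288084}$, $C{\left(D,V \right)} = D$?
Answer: $\frac{23377444}{29389825} + \frac{3 \sqrt{4356327}}{227918} \approx 0.8229$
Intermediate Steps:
$k = \sqrt{4356327} \approx 2087.2$
$a{\left(x \right)} = 10 x$
$y = - 6 \sqrt{4356327}$ ($y = 6 \left(- \sqrt{4356327}\right) = - 6 \sqrt{4356327} \approx -12523.0$)
$\frac{y}{-455836} + \frac{a{\left(- \frac{142}{1325} \right)} - -793952}{998145} = \frac{\left(-6\right) \sqrt{4356327}}{-455836} + \frac{10 \left(- \frac{142}{1325}\right) - -793952}{998145} = - 6 \sqrt{4356327} \left(- \frac{1}{455836}\right) + \left(10 \left(\left(-142\right) \frac{1}{1325}\right) + 793952\right) \frac{1}{998145} = \frac{3 \sqrt{4356327}}{227918} + \left(10 \left(- \frac{142}{1325}\right) + 793952\right) \frac{1}{998145} = \frac{3 \sqrt{4356327}}{227918} + \left(- \frac{284}{265} + 793952\right) \frac{1}{998145} = \frac{3 \sqrt{4356327}}{227918} + \frac{210396996}{265} \cdot \frac{1}{998145} = \frac{3 \sqrt{4356327}}{227918} + \frac{23377444}{29389825} = \frac{23377444}{29389825} + \frac{3 \sqrt{4356327}}{227918}$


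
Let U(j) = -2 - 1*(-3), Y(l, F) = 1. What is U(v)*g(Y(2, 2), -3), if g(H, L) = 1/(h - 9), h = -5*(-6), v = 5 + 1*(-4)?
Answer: 1/21 ≈ 0.047619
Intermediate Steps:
v = 1 (v = 5 - 4 = 1)
h = 30
U(j) = 1 (U(j) = -2 + 3 = 1)
g(H, L) = 1/21 (g(H, L) = 1/(30 - 9) = 1/21)
U(v)*g(Y(2, 2), -3) = 1*(1/21) = 1/21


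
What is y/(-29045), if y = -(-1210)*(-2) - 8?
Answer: 2428/29045 ≈ 0.083594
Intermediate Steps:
y = -2428 (y = -110*22 - 8 = -2420 - 8 = -2428)
y/(-29045) = -2428/(-29045) = -2428*(-1/29045) = 2428/29045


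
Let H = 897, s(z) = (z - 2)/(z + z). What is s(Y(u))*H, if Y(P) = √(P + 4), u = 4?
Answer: 897/2 - 897*√2/4 ≈ 131.36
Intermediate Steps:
Y(P) = √(4 + P)
s(z) = (-2 + z)/(2*z) (s(z) = (-2 + z)/((2*z)) = (-2 + z)*(1/(2*z)) = (-2 + z)/(2*z))
s(Y(u))*H = ((-2 + √(4 + 4))/(2*(√(4 + 4))))*897 = ((-2 + √8)/(2*(√8)))*897 = ((-2 + 2*√2)/(2*((2*√2))))*897 = ((√2/4)*(-2 + 2*√2)/2)*897 = (√2*(-2 + 2*√2)/8)*897 = 897*√2*(-2 + 2*√2)/8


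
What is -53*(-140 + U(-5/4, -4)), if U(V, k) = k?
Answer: 7632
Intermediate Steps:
-53*(-140 + U(-5/4, -4)) = -53*(-140 - 4) = -53*(-144) = 7632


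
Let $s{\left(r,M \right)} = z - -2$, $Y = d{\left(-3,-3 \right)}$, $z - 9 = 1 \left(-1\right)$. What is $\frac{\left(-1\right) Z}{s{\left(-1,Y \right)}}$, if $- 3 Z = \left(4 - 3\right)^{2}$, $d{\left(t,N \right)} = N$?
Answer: $\frac{1}{30} \approx 0.033333$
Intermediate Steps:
$Z = - \frac{1}{3}$ ($Z = - \frac{\left(4 - 3\right)^{2}}{3} = - \frac{1^{2}}{3} = \left(- \frac{1}{3}\right) 1 = - \frac{1}{3} \approx -0.33333$)
$z = 8$ ($z = 9 + 1 \left(-1\right) = 9 - 1 = 8$)
$Y = -3$
$s{\left(r,M \right)} = 10$ ($s{\left(r,M \right)} = 8 - -2 = 8 + 2 = 10$)
$\frac{\left(-1\right) Z}{s{\left(-1,Y \right)}} = \frac{\left(-1\right) \left(- \frac{1}{3}\right)}{10} = \frac{1}{3} \cdot \frac{1}{10} = \frac{1}{30}$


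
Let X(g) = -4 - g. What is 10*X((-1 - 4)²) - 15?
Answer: -305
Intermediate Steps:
10*X((-1 - 4)²) - 15 = 10*(-4 - (-1 - 4)²) - 15 = 10*(-4 - 1*(-5)²) - 15 = 10*(-4 - 1*25) - 15 = 10*(-4 - 25) - 15 = 10*(-29) - 15 = -290 - 15 = -305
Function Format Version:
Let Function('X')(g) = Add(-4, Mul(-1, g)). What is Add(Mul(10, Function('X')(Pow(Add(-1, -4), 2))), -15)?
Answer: -305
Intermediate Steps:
Add(Mul(10, Function('X')(Pow(Add(-1, -4), 2))), -15) = Add(Mul(10, Add(-4, Mul(-1, Pow(Add(-1, -4), 2)))), -15) = Add(Mul(10, Add(-4, Mul(-1, Pow(-5, 2)))), -15) = Add(Mul(10, Add(-4, Mul(-1, 25))), -15) = Add(Mul(10, Add(-4, -25)), -15) = Add(Mul(10, -29), -15) = Add(-290, -15) = -305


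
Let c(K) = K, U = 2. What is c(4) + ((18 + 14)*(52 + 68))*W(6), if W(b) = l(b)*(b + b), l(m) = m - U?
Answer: 184324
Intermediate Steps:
l(m) = -2 + m (l(m) = m - 1*2 = m - 2 = -2 + m)
W(b) = 2*b*(-2 + b) (W(b) = (-2 + b)*(b + b) = (-2 + b)*(2*b) = 2*b*(-2 + b))
c(4) + ((18 + 14)*(52 + 68))*W(6) = 4 + ((18 + 14)*(52 + 68))*(2*6*(-2 + 6)) = 4 + (32*120)*(2*6*4) = 4 + 3840*48 = 4 + 184320 = 184324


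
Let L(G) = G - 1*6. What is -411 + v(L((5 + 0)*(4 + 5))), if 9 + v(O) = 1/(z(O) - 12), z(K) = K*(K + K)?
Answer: -1272599/3030 ≈ -420.00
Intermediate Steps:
z(K) = 2*K**2 (z(K) = K*(2*K) = 2*K**2)
L(G) = -6 + G (L(G) = G - 6 = -6 + G)
v(O) = -9 + 1/(-12 + 2*O**2) (v(O) = -9 + 1/(2*O**2 - 12) = -9 + 1/(-12 + 2*O**2))
-411 + v(L((5 + 0)*(4 + 5))) = -411 + (109 - 18*(-6 + (5 + 0)*(4 + 5))**2)/(2*(-6 + (-6 + (5 + 0)*(4 + 5))**2)) = -411 + (109 - 18*(-6 + 5*9)**2)/(2*(-6 + (-6 + 5*9)**2)) = -411 + (109 - 18*(-6 + 45)**2)/(2*(-6 + (-6 + 45)**2)) = -411 + (109 - 18*39**2)/(2*(-6 + 39**2)) = -411 + (109 - 18*1521)/(2*(-6 + 1521)) = -411 + (1/2)*(109 - 27378)/1515 = -411 + (1/2)*(1/1515)*(-27269) = -411 - 27269/3030 = -1272599/3030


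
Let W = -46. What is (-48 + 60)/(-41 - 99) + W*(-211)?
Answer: 339707/35 ≈ 9705.9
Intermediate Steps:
(-48 + 60)/(-41 - 99) + W*(-211) = (-48 + 60)/(-41 - 99) - 46*(-211) = 12/(-140) + 9706 = 12*(-1/140) + 9706 = -3/35 + 9706 = 339707/35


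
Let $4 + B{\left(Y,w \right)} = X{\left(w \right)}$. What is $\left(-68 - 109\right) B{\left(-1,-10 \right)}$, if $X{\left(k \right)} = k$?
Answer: $2478$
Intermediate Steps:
$B{\left(Y,w \right)} = -4 + w$
$\left(-68 - 109\right) B{\left(-1,-10 \right)} = \left(-68 - 109\right) \left(-4 - 10\right) = \left(-177\right) \left(-14\right) = 2478$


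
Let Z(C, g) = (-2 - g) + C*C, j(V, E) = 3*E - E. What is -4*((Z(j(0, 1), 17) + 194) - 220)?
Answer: 164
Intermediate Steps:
j(V, E) = 2*E
Z(C, g) = -2 + C² - g (Z(C, g) = (-2 - g) + C² = -2 + C² - g)
-4*((Z(j(0, 1), 17) + 194) - 220) = -4*(((-2 + (2*1)² - 1*17) + 194) - 220) = -4*(((-2 + 2² - 17) + 194) - 220) = -4*(((-2 + 4 - 17) + 194) - 220) = -4*((-15 + 194) - 220) = -4*(179 - 220) = -4*(-41) = 164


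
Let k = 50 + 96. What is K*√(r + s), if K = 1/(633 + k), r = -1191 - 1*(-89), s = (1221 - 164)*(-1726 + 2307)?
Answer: √613015/779 ≈ 1.0051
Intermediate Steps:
k = 146
s = 614117 (s = 1057*581 = 614117)
r = -1102 (r = -1191 + 89 = -1102)
K = 1/779 (K = 1/(633 + 146) = 1/779 ≈ 0.0012837)
K*√(r + s) = √(-1102 + 614117)/779 = √613015/779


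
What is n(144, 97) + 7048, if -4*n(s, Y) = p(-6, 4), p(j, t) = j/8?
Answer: 112771/16 ≈ 7048.2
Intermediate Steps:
p(j, t) = j/8 (p(j, t) = j*(1/8) = j/8)
n(s, Y) = 3/16 (n(s, Y) = -(-6)/32 = -1/4*(-3/4) = 3/16)
n(144, 97) + 7048 = 3/16 + 7048 = 112771/16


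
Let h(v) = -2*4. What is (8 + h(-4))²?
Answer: 0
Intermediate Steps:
h(v) = -8
(8 + h(-4))² = (8 - 8)² = 0² = 0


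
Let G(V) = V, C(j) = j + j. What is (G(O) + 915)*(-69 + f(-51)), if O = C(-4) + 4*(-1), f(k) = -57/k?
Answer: -1042062/17 ≈ -61298.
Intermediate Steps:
C(j) = 2*j
O = -12 (O = 2*(-4) + 4*(-1) = -8 - 4 = -12)
(G(O) + 915)*(-69 + f(-51)) = (-12 + 915)*(-69 - 57/(-51)) = 903*(-69 - 57*(-1/51)) = 903*(-69 + 19/17) = 903*(-1154/17) = -1042062/17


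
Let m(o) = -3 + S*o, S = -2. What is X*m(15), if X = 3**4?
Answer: -2673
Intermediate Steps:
X = 81
m(o) = -3 - 2*o
X*m(15) = 81*(-3 - 2*15) = 81*(-3 - 30) = 81*(-33) = -2673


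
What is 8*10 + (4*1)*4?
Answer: 96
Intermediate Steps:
8*10 + (4*1)*4 = 80 + 4*4 = 80 + 16 = 96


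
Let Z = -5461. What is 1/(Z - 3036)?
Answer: -1/8497 ≈ -0.00011769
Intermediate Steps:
1/(Z - 3036) = 1/(-5461 - 3036) = 1/(-8497) = -1/8497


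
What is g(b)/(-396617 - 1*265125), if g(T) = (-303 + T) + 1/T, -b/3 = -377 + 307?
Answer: 19529/138965820 ≈ 0.00014053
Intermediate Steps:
b = 210 (b = -3*(-377 + 307) = -3*(-70) = 210)
g(T) = -303 + T + 1/T
g(b)/(-396617 - 1*265125) = (-303 + 210 + 1/210)/(-396617 - 1*265125) = (-303 + 210 + 1/210)/(-396617 - 265125) = -19529/210/(-661742) = -19529/210*(-1/661742) = 19529/138965820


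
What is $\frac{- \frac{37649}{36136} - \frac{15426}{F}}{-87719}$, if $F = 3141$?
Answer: $\frac{75076605}{1106265010616} \approx 6.7865 \cdot 10^{-5}$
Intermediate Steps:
$\frac{- \frac{37649}{36136} - \frac{15426}{F}}{-87719} = \frac{- \frac{37649}{36136} - \frac{15426}{3141}}{-87719} = \left(\left(-37649\right) \frac{1}{36136} - \frac{1714}{349}\right) \left(- \frac{1}{87719}\right) = \left(- \frac{37649}{36136} - \frac{1714}{349}\right) \left(- \frac{1}{87719}\right) = \left(- \frac{75076605}{12611464}\right) \left(- \frac{1}{87719}\right) = \frac{75076605}{1106265010616}$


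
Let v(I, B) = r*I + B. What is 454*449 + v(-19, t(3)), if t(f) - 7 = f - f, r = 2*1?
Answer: 203815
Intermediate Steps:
r = 2
t(f) = 7 (t(f) = 7 + (f - f) = 7 + 0 = 7)
v(I, B) = B + 2*I (v(I, B) = 2*I + B = B + 2*I)
454*449 + v(-19, t(3)) = 454*449 + (7 + 2*(-19)) = 203846 + (7 - 38) = 203846 - 31 = 203815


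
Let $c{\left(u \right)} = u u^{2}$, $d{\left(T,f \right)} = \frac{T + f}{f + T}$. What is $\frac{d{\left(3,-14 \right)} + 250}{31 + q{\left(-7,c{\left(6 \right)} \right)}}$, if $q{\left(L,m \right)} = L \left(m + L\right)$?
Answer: $- \frac{251}{1432} \approx -0.17528$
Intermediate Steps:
$d{\left(T,f \right)} = 1$ ($d{\left(T,f \right)} = \frac{T + f}{T + f} = 1$)
$c{\left(u \right)} = u^{3}$
$q{\left(L,m \right)} = L \left(L + m\right)$
$\frac{d{\left(3,-14 \right)} + 250}{31 + q{\left(-7,c{\left(6 \right)} \right)}} = \frac{1 + 250}{31 - 7 \left(-7 + 6^{3}\right)} = \frac{251}{31 - 7 \left(-7 + 216\right)} = \frac{251}{31 - 1463} = \frac{251}{-1432} = 251 \left(- \frac{1}{1432}\right) = - \frac{251}{1432}$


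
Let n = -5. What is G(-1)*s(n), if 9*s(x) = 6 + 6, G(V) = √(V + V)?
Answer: 4*I*√2/3 ≈ 1.8856*I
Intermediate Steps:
G(V) = √2*√V (G(V) = √(2*V) = √2*√V)
s(x) = 4/3 (s(x) = (6 + 6)/9 = (⅑)*12 = 4/3)
G(-1)*s(n) = (√2*√(-1))*(4/3) = (√2*I)*(4/3) = (I*√2)*(4/3) = 4*I*√2/3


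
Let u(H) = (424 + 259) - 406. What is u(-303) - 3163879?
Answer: -3163602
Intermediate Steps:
u(H) = 277 (u(H) = 683 - 406 = 277)
u(-303) - 3163879 = 277 - 3163879 = -3163602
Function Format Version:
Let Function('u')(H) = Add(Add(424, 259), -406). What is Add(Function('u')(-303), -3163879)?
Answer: -3163602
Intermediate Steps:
Function('u')(H) = 277 (Function('u')(H) = Add(683, -406) = 277)
Add(Function('u')(-303), -3163879) = Add(277, -3163879) = -3163602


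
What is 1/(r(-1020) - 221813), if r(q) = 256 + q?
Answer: -1/222577 ≈ -4.4928e-6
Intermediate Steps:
1/(r(-1020) - 221813) = 1/((256 - 1020) - 221813) = 1/(-764 - 221813) = 1/(-222577) = -1/222577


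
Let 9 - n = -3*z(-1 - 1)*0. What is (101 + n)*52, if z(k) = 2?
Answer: 5720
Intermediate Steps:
n = 9 (n = 9 - (-3*2)*0 = 9 - (-6)*0 = 9 - 1*0 = 9 + 0 = 9)
(101 + n)*52 = (101 + 9)*52 = 110*52 = 5720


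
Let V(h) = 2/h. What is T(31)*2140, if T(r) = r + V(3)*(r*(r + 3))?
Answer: 4710140/3 ≈ 1.5700e+6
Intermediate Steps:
T(r) = r + 2*r*(3 + r)/3 (T(r) = r + (2/3)*(r*(r + 3)) = r + (2*(⅓))*(r*(3 + r)) = r + 2*(r*(3 + r))/3 = r + 2*r*(3 + r)/3)
T(31)*2140 = ((⅓)*31*(9 + 2*31))*2140 = ((⅓)*31*(9 + 62))*2140 = ((⅓)*31*71)*2140 = (2201/3)*2140 = 4710140/3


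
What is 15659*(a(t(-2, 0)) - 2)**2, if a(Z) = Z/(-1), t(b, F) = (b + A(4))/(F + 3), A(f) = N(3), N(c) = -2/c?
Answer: 1565900/81 ≈ 19332.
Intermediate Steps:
A(f) = -2/3
t(b, F) = (-2/3 + b)/(3 + F) (t(b, F) = (b - 2/3)/(F + 3) = (-2/3 + b)/(3 + F))
a(Z) = -Z (a(Z) = Z*(-1) = -Z)
15659*(a(t(-2, 0)) - 2)**2 = 15659*(-(-2/3 - 2)/(3 + 0) - 2)**2 = 15659*(-(-8)/(3*3) - 2)**2 = 15659*(-1*(-8/9) - 2)**2 = 15659*(8/9 - 2)**2 = 15659*(-10/9)**2 = 15659*(100/81) = 1565900/81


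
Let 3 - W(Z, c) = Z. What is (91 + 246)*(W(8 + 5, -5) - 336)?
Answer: -116602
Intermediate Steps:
W(Z, c) = 3 - Z
(91 + 246)*(W(8 + 5, -5) - 336) = (91 + 246)*((3 - (8 + 5)) - 336) = 337*((3 - 1*13) - 336) = 337*((3 - 13) - 336) = 337*(-10 - 336) = 337*(-346) = -116602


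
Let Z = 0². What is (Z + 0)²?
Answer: 0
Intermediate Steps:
Z = 0
(Z + 0)² = (0 + 0)² = 0² = 0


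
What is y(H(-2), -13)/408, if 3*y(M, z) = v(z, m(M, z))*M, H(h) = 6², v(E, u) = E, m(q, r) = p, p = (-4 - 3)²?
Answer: -13/34 ≈ -0.38235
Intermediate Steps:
p = 49 (p = (-7)² = 49)
m(q, r) = 49
H(h) = 36
y(M, z) = M*z/3 (y(M, z) = (z*M)/3 = (M*z)/3 = M*z/3)
y(H(-2), -13)/408 = ((⅓)*36*(-13))/408 = -156*1/408 = -13/34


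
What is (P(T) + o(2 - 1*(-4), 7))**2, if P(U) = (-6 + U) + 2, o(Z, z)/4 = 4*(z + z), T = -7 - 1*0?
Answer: 45369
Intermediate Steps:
T = -7 (T = -7 + 0 = -7)
o(Z, z) = 32*z (o(Z, z) = 4*(4*(z + z)) = 4*(4*(2*z)) = 4*(8*z) = 32*z)
P(U) = -4 + U
(P(T) + o(2 - 1*(-4), 7))**2 = ((-4 - 7) + 32*7)**2 = (-11 + 224)**2 = 213**2 = 45369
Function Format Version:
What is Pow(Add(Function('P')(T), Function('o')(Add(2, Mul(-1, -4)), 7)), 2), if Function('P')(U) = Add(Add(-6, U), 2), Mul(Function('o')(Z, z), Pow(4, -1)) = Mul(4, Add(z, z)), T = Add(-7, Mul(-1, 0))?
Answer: 45369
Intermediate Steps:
T = -7 (T = Add(-7, 0) = -7)
Function('o')(Z, z) = Mul(32, z) (Function('o')(Z, z) = Mul(4, Mul(4, Add(z, z))) = Mul(4, Mul(4, Mul(2, z))) = Mul(4, Mul(8, z)) = Mul(32, z))
Function('P')(U) = Add(-4, U)
Pow(Add(Function('P')(T), Function('o')(Add(2, Mul(-1, -4)), 7)), 2) = Pow(Add(Add(-4, -7), Mul(32, 7)), 2) = Pow(Add(-11, 224), 2) = Pow(213, 2) = 45369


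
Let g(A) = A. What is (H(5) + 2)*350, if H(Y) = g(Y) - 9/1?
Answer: -700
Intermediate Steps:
H(Y) = -9 + Y (H(Y) = Y - 9/1 = Y - 9*1 = Y - 9 = -9 + Y)
(H(5) + 2)*350 = ((-9 + 5) + 2)*350 = (-4 + 2)*350 = -2*350 = -700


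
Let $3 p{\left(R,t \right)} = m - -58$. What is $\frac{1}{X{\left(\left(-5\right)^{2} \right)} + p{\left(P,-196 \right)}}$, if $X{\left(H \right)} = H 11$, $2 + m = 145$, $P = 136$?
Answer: $\frac{1}{342} \approx 0.002924$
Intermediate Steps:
$m = 143$ ($m = -2 + 145 = 143$)
$p{\left(R,t \right)} = 67$ ($p{\left(R,t \right)} = \frac{143 - -58}{3} = \frac{143 + 58}{3} = \frac{1}{3} \cdot 201 = 67$)
$X{\left(H \right)} = 11 H$
$\frac{1}{X{\left(\left(-5\right)^{2} \right)} + p{\left(P,-196 \right)}} = \frac{1}{11 \left(-5\right)^{2} + 67} = \frac{1}{11 \cdot 25 + 67} = \frac{1}{275 + 67} = \frac{1}{342}$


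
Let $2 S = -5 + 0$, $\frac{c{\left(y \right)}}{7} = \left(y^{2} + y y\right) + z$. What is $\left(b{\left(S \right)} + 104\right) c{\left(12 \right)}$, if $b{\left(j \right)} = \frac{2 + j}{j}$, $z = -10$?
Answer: $\frac{1013866}{5} \approx 2.0277 \cdot 10^{5}$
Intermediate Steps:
$c{\left(y \right)} = -70 + 14 y^{2}$ ($c{\left(y \right)} = 7 \left(\left(y^{2} + y y\right) - 10\right) = 7 \left(\left(y^{2} + y^{2}\right) - 10\right) = 7 \left(2 y^{2} - 10\right) = 7 \left(-10 + 2 y^{2}\right) = -70 + 14 y^{2}$)
$S = - \frac{5}{2}$ ($S = \frac{-5 + 0}{2} = \frac{1}{2} \left(-5\right) = - \frac{5}{2} \approx -2.5$)
$b{\left(j \right)} = \frac{2 + j}{j}$
$\left(b{\left(S \right)} + 104\right) c{\left(12 \right)} = \left(\frac{2 - \frac{5}{2}}{- \frac{5}{2}} + 104\right) \left(-70 + 14 \cdot 12^{2}\right) = \left(\left(- \frac{2}{5}\right) \left(- \frac{1}{2}\right) + 104\right) \left(-70 + 14 \cdot 144\right) = \left(\frac{1}{5} + 104\right) \left(-70 + 2016\right) = \frac{521}{5} \cdot 1946 = \frac{1013866}{5}$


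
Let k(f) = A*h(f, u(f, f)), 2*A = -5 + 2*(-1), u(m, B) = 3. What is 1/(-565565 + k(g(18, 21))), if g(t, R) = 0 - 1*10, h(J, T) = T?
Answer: -2/1131151 ≈ -1.7681e-6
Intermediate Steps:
A = -7/2 (A = (-5 + 2*(-1))/2 = (-5 - 2)/2 = (½)*(-7) = -7/2 ≈ -3.5000)
g(t, R) = -10 (g(t, R) = 0 - 10 = -10)
k(f) = -21/2 (k(f) = -7/2*3 = -21/2)
1/(-565565 + k(g(18, 21))) = 1/(-565565 - 21/2) = 1/(-1131151/2) = -2/1131151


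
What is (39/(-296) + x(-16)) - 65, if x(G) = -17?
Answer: -24311/296 ≈ -82.132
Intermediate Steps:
(39/(-296) + x(-16)) - 65 = (39/(-296) - 17) - 65 = (39*(-1/296) - 17) - 65 = (-39/296 - 17) - 65 = -5071/296 - 65 = -24311/296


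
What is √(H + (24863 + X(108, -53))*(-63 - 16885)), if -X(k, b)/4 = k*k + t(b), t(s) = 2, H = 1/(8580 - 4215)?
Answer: √782205484800185/1455 ≈ 19222.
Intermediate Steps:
H = 1/4365 ≈ 0.00022910
X(k, b) = -8 - 4*k² (X(k, b) = -4*(k*k + 2) = -4*(k² + 2) = -4*(2 + k²) = -8 - 4*k²)
√(H + (24863 + X(108, -53))*(-63 - 16885)) = √(1/4365 + (24863 + (-8 - 4*108²))*(-63 - 16885)) = √(1/4365 + (24863 + (-8 - 4*11664))*(-16948)) = √(1/4365 + (24863 + (-8 - 46656))*(-16948)) = √(1/4365 + (24863 - 46664)*(-16948)) = √(1/4365 - 21801*(-16948)) = √(1/4365 + 369483348) = √(1612794814021/4365) = √782205484800185/1455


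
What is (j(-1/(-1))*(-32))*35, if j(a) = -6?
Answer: 6720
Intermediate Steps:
(j(-1/(-1))*(-32))*35 = -6*(-32)*35 = 192*35 = 6720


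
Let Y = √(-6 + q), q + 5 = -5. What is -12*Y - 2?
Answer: -2 - 48*I ≈ -2.0 - 48.0*I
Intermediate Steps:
q = -10 (q = -5 - 5 = -10)
Y = 4*I (Y = √(-6 - 10) = √(-16) = 4*I ≈ 4.0*I)
-12*Y - 2 = -48*I - 2 = -2 - 48*I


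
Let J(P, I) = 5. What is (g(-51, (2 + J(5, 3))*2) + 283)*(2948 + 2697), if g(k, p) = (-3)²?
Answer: 1648340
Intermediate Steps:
g(k, p) = 9
(g(-51, (2 + J(5, 3))*2) + 283)*(2948 + 2697) = (9 + 283)*(2948 + 2697) = 292*5645 = 1648340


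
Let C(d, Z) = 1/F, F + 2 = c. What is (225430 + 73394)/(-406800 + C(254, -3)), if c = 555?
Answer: -165249672/224960399 ≈ -0.73457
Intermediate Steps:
F = 553 (F = -2 + 555 = 553)
C(d, Z) = 1/553
(225430 + 73394)/(-406800 + C(254, -3)) = (225430 + 73394)/(-406800 + 1/553) = 298824/(-224960399/553) = 298824*(-553/224960399) = -165249672/224960399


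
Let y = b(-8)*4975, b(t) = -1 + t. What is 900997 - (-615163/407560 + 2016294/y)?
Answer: 1096179477213931/1216566600 ≈ 9.0104e+5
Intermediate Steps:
y = -44775 (y = (-1 - 8)*4975 = -9*4975 = -44775)
900997 - (-615163/407560 + 2016294/y) = 900997 - (-615163/407560 + 2016294/(-44775)) = 900997 - (-615163*1/407560 + 2016294*(-1/44775)) = 900997 - (-615163/407560 - 672098/14925) = 900997 - 1*(-56620313731/1216566600) = 900997 + 56620313731/1216566600 = 1096179477213931/1216566600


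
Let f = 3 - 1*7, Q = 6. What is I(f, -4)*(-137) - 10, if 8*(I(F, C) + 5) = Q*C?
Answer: 1086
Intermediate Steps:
f = -4 (f = 3 - 7 = -4)
I(F, C) = -5 + 3*C/4 (I(F, C) = -5 + (6*C)/8 = -5 + 3*C/4)
I(f, -4)*(-137) - 10 = (-5 + (¾)*(-4))*(-137) - 10 = (-5 - 3)*(-137) - 10 = -8*(-137) - 10 = 1096 - 10 = 1086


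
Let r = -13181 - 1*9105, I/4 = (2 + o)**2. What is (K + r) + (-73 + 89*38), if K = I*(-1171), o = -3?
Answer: -23661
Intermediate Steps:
I = 4 (I = 4*(2 - 3)**2 = 4*(-1)**2 = 4*1 = 4)
r = -22286 (r = -13181 - 9105 = -22286)
K = -4684 (K = 4*(-1171) = -4684)
(K + r) + (-73 + 89*38) = (-4684 - 22286) + (-73 + 89*38) = -26970 + (-73 + 3382) = -26970 + 3309 = -23661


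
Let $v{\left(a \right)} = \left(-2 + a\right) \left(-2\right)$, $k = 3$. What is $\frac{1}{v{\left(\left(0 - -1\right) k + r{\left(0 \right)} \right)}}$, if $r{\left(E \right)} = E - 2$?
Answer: $\frac{1}{2} \approx 0.5$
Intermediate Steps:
$r{\left(E \right)} = -2 + E$ ($r{\left(E \right)} = E - 2 = -2 + E$)
$v{\left(a \right)} = 4 - 2 a$
$\frac{1}{v{\left(\left(0 - -1\right) k + r{\left(0 \right)} \right)}} = \frac{1}{4 - 2 \left(\left(0 - -1\right) 3 + \left(-2 + 0\right)\right)} = \frac{1}{4 - 2 \left(\left(0 + 1\right) 3 - 2\right)} = \frac{1}{4 - 2 \left(1 \cdot 3 - 2\right)} = \frac{1}{4 - 2 \left(3 - 2\right)} = \frac{1}{4 - 2} = \frac{1}{2}$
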